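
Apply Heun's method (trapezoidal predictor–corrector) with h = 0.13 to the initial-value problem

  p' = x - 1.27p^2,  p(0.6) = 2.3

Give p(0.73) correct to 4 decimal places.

1.7629

Heun: k1 = f(x_n, p_n); k2 = f(x_n + h, p_n + h·k1); p_{n+1} = p_n + (h/2)·(k1 + k2).
x=0.600000, p=2.300000:
  k1 = f(0.600000, 2.300000) = -6.118300
  k2 = f(0.730000, 1.504621) = -2.145133
  p ← 2.300000 + (0.13/2)·(-6.118300 + (-2.145133)) = 1.762877
p(0.73) ≈ 1.7629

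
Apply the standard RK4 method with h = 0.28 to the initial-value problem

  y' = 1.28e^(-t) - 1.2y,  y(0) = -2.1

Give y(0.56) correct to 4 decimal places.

RK4: k1 = f(t_n, y_n); k2 = f(t_n + h/2, y_n + (h/2)·k1); k3 = f(t_n + h/2, y_n + (h/2)·k2); k4 = f(t_n + h, y_n + h·k3); y_{n+1} = y_n + (h/6)·(k1 + 2k2 + 2k3 + k4).
t=0.000000, y=-2.100000:
  k1 = f(0.000000, -2.100000) = 3.800000
  k2 = f(0.140000, -1.568000) = 2.994379
  k3 = f(0.140000, -1.680787) = 3.129723
  k4 = f(0.280000, -1.223678) = 2.435816
  y ← -2.100000 + (0.28/6)·(k1 + 2k2 + 2k3 + k4) = -1.237412
t=0.280000, y=-1.237412:
  k1 = f(0.280000, -1.237412) = 2.452298
  k2 = f(0.420000, -0.894091) = 1.913929
  k3 = f(0.420000, -0.969462) = 2.004375
  k4 = f(0.560000, -0.676187) = 1.542573
  y ← -1.237412 + (0.28/6)·(k1 + 2k2 + 2k3 + k4) = -0.685277
y(0.56) ≈ -0.6853

-0.6853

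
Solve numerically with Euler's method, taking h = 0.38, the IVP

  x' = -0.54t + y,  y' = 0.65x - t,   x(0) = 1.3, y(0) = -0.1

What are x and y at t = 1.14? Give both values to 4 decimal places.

Euler on (x,y): x_{n+1} = x_n + h·x', y_{n+1} = y_n + h·y'.
0.000000: (1.300000, -0.100000); f=(-0.100000, 0.845000) → (1.262000, 0.221100)
0.380000: (1.262000, 0.221100); f=(0.015900, 0.440300) → (1.268042, 0.388414)
0.760000: (1.268042, 0.388414); f=(-0.021986, 0.064227) → (1.259687, 0.412820)
(x(1.14), y(1.14)) ≈ (1.2597, 0.4128)

1.2597, 0.4128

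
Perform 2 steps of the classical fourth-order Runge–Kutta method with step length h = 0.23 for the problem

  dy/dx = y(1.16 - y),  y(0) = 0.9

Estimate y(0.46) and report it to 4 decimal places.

0.9919

RK4: k1 = f(x_n, y_n); k2 = f(x_n + h/2, y_n + (h/2)·k1); k3 = f(x_n + h/2, y_n + (h/2)·k2); k4 = f(x_n + h, y_n + h·k3); y_{n+1} = y_n + (h/6)·(k1 + 2k2 + 2k3 + k4).
x=0.000000, y=0.900000:
  k1 = f(0.000000, 0.900000) = 0.234000
  k2 = f(0.115000, 0.926910) = 0.216053
  k3 = f(0.115000, 0.924846) = 0.217481
  k4 = f(0.230000, 0.950021) = 0.199485
  y ← 0.900000 + (0.23/6)·(k1 + 2k2 + 2k3 + k4) = 0.949855
x=0.230000, y=0.949855:
  k1 = f(0.230000, 0.949855) = 0.199608
  k2 = f(0.345000, 0.972809) = 0.182101
  k3 = f(0.345000, 0.970796) = 0.183678
  k4 = f(0.460000, 0.992101) = 0.166573
  y ← 0.949855 + (0.23/6)·(k1 + 2k2 + 2k3 + k4) = 0.991935
y(0.46) ≈ 0.9919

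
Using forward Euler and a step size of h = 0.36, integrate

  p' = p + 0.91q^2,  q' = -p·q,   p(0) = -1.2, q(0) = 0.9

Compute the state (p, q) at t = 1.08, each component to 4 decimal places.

-0.5764, 2.8328

Euler on (p,q): p_{n+1} = p_n + h·p', q_{n+1} = q_n + h·q'.
0.000000: (-1.200000, 0.900000); f=(-0.462900, 1.080000) → (-1.366644, 1.288800)
0.360000: (-1.366644, 1.288800); f=(0.144871, 1.761331) → (-1.314490, 1.922879)
0.720000: (-1.314490, 1.922879); f=(2.050202, 2.527606) → (-0.576418, 2.832817)
(p(1.08), q(1.08)) ≈ (-0.5764, 2.8328)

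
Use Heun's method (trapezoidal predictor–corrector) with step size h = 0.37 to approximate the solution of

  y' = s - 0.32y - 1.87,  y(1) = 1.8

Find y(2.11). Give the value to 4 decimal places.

Heun: k1 = f(s_n, y_n); k2 = f(s_n + h, y_n + h·k1); y_{n+1} = y_n + (h/2)·(k1 + k2).
s=1.000000, y=1.800000:
  k1 = f(1.000000, 1.800000) = -1.446000
  k2 = f(1.370000, 1.264980) = -0.904794
  y ← 1.800000 + (0.37/2)·(-1.446000 + (-0.904794)) = 1.365103
s=1.370000, y=1.365103:
  k1 = f(1.370000, 1.365103) = -0.936833
  k2 = f(1.740000, 1.018475) = -0.455912
  y ← 1.365103 + (0.37/2)·(-0.936833 + (-0.455912)) = 1.107445
s=1.740000, y=1.107445:
  k1 = f(1.740000, 1.107445) = -0.484383
  k2 = f(2.110000, 0.928224) = -0.057032
  y ← 1.107445 + (0.37/2)·(-0.484383 + (-0.057032)) = 1.007284
y(2.11) ≈ 1.0073

1.0073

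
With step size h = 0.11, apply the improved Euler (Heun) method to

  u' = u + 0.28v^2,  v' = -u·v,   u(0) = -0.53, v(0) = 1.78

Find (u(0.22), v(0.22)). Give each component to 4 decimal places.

Heun on (u,v): k1 = f(x_n, state_n); k2 = f(x_n + h, state_n + h·k1); state_{n+1} = state_n + (h/2)·(k1 + k2).
0.000000: (-0.530000, 1.780000)
  k1 = (0.357152, 0.943400)
  predictor → (-0.490713, 1.883774)
  k2 = (0.502896, 0.924393)
  → (-0.482697, 1.882729)
0.110000: (-0.482697, 1.882729)
  k1 = (0.509809, 0.908788)
  predictor → (-0.426618, 1.982695)
  k2 = (0.674084, 0.845854)
  → (-0.417583, 1.979234)
(u(0.22), v(0.22)) ≈ (-0.4176, 1.9792)

-0.4176, 1.9792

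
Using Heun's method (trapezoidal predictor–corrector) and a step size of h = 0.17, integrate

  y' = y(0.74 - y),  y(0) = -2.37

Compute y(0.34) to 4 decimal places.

Heun: k1 = f(s_n, y_n); k2 = f(s_n + h, y_n + h·k1); y_{n+1} = y_n + (h/2)·(k1 + k2).
s=0.000000, y=-2.370000:
  k1 = f(0.000000, -2.370000) = -7.370700
  k2 = f(0.170000, -3.623019) = -15.807301
  y ← -2.370000 + (0.17/2)·(-7.370700 + (-15.807301)) = -4.340130
s=0.170000, y=-4.340130:
  k1 = f(0.170000, -4.340130) = -22.048425
  k2 = f(0.340000, -8.088362) = -71.406994
  y ← -4.340130 + (0.17/2)·(-22.048425 + (-71.406994)) = -12.283841
y(0.34) ≈ -12.2838

-12.2838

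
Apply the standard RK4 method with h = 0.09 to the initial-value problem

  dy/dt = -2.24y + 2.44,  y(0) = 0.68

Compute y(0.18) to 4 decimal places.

0.8158

RK4: k1 = f(t_n, y_n); k2 = f(t_n + h/2, y_n + (h/2)·k1); k3 = f(t_n + h/2, y_n + (h/2)·k2); k4 = f(t_n + h, y_n + h·k3); y_{n+1} = y_n + (h/6)·(k1 + 2k2 + 2k3 + k4).
t=0.000000, y=0.680000:
  k1 = f(0.000000, 0.680000) = 0.916800
  k2 = f(0.045000, 0.721256) = 0.824387
  k3 = f(0.045000, 0.717097) = 0.833702
  k4 = f(0.090000, 0.755033) = 0.748726
  y ← 0.680000 + (0.09/6)·(k1 + 2k2 + 2k3 + k4) = 0.754726
t=0.090000, y=0.754726:
  k1 = f(0.090000, 0.754726) = 0.749415
  k2 = f(0.135000, 0.788449) = 0.673874
  k3 = f(0.135000, 0.785050) = 0.681488
  k4 = f(0.180000, 0.816059) = 0.612027
  y ← 0.754726 + (0.09/6)·(k1 + 2k2 + 2k3 + k4) = 0.815808
y(0.18) ≈ 0.8158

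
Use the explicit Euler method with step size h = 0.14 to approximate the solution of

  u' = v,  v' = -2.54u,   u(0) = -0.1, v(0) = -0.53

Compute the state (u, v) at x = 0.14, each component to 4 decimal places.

Euler on (u,v): u_{n+1} = u_n + h·u', v_{n+1} = v_n + h·v'.
0.000000: (-0.100000, -0.530000); f=(-0.530000, 0.254000) → (-0.174200, -0.494440)
(u(0.14), v(0.14)) ≈ (-0.1742, -0.4944)

-0.1742, -0.4944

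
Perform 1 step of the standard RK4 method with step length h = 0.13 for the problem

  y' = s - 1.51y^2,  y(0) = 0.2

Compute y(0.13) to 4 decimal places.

0.2007

RK4: k1 = f(s_n, y_n); k2 = f(s_n + h/2, y_n + (h/2)·k1); k3 = f(s_n + h/2, y_n + (h/2)·k2); k4 = f(s_n + h, y_n + h·k3); y_{n+1} = y_n + (h/6)·(k1 + 2k2 + 2k3 + k4).
s=0.000000, y=0.200000:
  k1 = f(0.000000, 0.200000) = -0.060400
  k2 = f(0.065000, 0.196074) = 0.006948
  k3 = f(0.065000, 0.200452) = 0.004327
  k4 = f(0.130000, 0.200562) = 0.069260
  y ← 0.200000 + (0.13/6)·(k1 + 2k2 + 2k3 + k4) = 0.200681
y(0.13) ≈ 0.2007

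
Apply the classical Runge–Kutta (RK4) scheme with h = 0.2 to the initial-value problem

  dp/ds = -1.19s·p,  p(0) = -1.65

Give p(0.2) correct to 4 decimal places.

-1.6112

RK4: k1 = f(s_n, p_n); k2 = f(s_n + h/2, p_n + (h/2)·k1); k3 = f(s_n + h/2, p_n + (h/2)·k2); k4 = f(s_n + h, p_n + h·k3); p_{n+1} = p_n + (h/6)·(k1 + 2k2 + 2k3 + k4).
s=0.000000, p=-1.650000:
  k1 = f(0.000000, -1.650000) = 0.000000
  k2 = f(0.100000, -1.650000) = 0.196350
  k3 = f(0.100000, -1.630365) = 0.194013
  k4 = f(0.200000, -1.611197) = 0.383465
  p ← -1.650000 + (0.2/6)·(k1 + 2k2 + 2k3 + k4) = -1.611194
p(0.2) ≈ -1.6112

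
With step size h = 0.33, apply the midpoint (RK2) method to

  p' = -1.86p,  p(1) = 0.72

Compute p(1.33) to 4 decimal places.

Midpoint: k1 = f(s_n, p_n); k2 = f(s_n + h/2, p_n + (h/2)·k1); p_{n+1} = p_n + h·k2.
s=1.000000, p=0.720000:
  k1 = f(1.000000, 0.720000) = -1.339200
  k2 = f(1.165000, 0.499032) = -0.928200
  p ← 0.720000 + 0.33·(-0.928200) = 0.413694
p(1.33) ≈ 0.4137

0.4137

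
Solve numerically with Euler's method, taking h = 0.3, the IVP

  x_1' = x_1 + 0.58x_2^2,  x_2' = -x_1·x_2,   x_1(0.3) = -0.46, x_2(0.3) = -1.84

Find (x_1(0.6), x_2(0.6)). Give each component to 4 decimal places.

Euler on (x_1,x_2): x_1_{n+1} = x_1_n + h·x_1', x_2_{n+1} = x_2_n + h·x_2'.
0.300000: (-0.460000, -1.840000); f=(1.503648, -0.846400) → (-0.008906, -2.093920)
(x_1(0.6), x_2(0.6)) ≈ (-0.0089, -2.0939)

-0.0089, -2.0939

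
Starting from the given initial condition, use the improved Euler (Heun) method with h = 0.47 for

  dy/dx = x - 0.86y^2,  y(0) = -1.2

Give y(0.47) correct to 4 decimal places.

Heun: k1 = f(x_n, y_n); k2 = f(x_n + h, y_n + h·k1); y_{n+1} = y_n + (h/2)·(k1 + k2).
x=0.000000, y=-1.200000:
  k1 = f(0.000000, -1.200000) = -1.238400
  k2 = f(0.470000, -1.782048) = -2.261098
  y ← -1.200000 + (0.47/2)·(-1.238400 + (-2.261098)) = -2.022382
y(0.47) ≈ -2.0224

-2.0224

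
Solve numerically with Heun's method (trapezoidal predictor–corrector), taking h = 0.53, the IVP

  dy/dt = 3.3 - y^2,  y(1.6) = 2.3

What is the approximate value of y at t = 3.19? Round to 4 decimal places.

2.1490

Heun: k1 = f(t_n, y_n); k2 = f(t_n + h, y_n + h·k1); y_{n+1} = y_n + (h/2)·(k1 + k2).
t=1.600000, y=2.300000:
  k1 = f(1.600000, 2.300000) = -1.990000
  k2 = f(2.130000, 1.245300) = 1.749228
  y ← 2.300000 + (0.53/2)·(-1.990000 + 1.749228) = 2.236195
t=2.130000, y=2.236195:
  k1 = f(2.130000, 2.236195) = -1.700570
  k2 = f(2.660000, 1.334893) = 1.518060
  y ← 2.236195 + (0.53/2)·(-1.700570 + 1.518060) = 2.187830
t=2.660000, y=2.187830:
  k1 = f(2.660000, 2.187830) = -1.486601
  k2 = f(3.190000, 1.399932) = 1.340191
  y ← 2.187830 + (0.53/2)·(-1.486601 + 1.340191) = 2.149032
y(3.19) ≈ 2.1490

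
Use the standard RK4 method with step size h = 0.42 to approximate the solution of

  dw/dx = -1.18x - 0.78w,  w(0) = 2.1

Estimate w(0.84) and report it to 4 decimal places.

RK4: k1 = f(x_n, w_n); k2 = f(x_n + h/2, w_n + (h/2)·k1); k3 = f(x_n + h/2, w_n + (h/2)·k2); k4 = f(x_n + h, w_n + h·k3); w_{n+1} = w_n + (h/6)·(k1 + 2k2 + 2k3 + k4).
x=0.000000, w=2.100000:
  k1 = f(0.000000, 2.100000) = -1.638000
  k2 = f(0.210000, 1.756020) = -1.617496
  k3 = f(0.210000, 1.760326) = -1.620854
  k4 = f(0.420000, 1.419241) = -1.602608
  w ← 2.100000 + (0.42/6)·(k1 + 2k2 + 2k3 + k4) = 1.419788
x=0.420000, w=1.419788:
  k1 = f(0.420000, 1.419788) = -1.603035
  k2 = f(0.630000, 1.083151) = -1.588258
  k3 = f(0.630000, 1.086254) = -1.590678
  k4 = f(0.840000, 0.751704) = -1.577529
  w ← 1.419788 + (0.42/6)·(k1 + 2k2 + 2k3 + k4) = 0.752098
w(0.84) ≈ 0.7521

0.7521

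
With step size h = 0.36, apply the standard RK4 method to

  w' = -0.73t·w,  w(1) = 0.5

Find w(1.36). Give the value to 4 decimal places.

0.3667

RK4: k1 = f(t_n, w_n); k2 = f(t_n + h/2, w_n + (h/2)·k1); k3 = f(t_n + h/2, w_n + (h/2)·k2); k4 = f(t_n + h, w_n + h·k3); w_{n+1} = w_n + (h/6)·(k1 + 2k2 + 2k3 + k4).
t=1.000000, w=0.500000:
  k1 = f(1.000000, 0.500000) = -0.365000
  k2 = f(1.180000, 0.434300) = -0.374106
  k3 = f(1.180000, 0.432661) = -0.372694
  k4 = f(1.360000, 0.365830) = -0.363196
  w ← 0.500000 + (0.36/6)·(k1 + 2k2 + 2k3 + k4) = 0.366692
w(1.36) ≈ 0.3667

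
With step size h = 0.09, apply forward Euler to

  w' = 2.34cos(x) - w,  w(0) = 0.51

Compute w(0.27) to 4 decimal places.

Euler: w_{n+1} = w_n + h·f(x_n, w_n).
x=0.000000, w=0.510000: f=1.830000 → w ← 0.510000 + 0.09·1.830000 = 0.674700
x=0.090000, w=0.674700: f=1.655829 → w ← 0.674700 + 0.09·1.655829 = 0.823725
x=0.180000, w=0.823725: f=1.478470 → w ← 0.823725 + 0.09·1.478470 = 0.956787
w(0.27) ≈ 0.9568

0.9568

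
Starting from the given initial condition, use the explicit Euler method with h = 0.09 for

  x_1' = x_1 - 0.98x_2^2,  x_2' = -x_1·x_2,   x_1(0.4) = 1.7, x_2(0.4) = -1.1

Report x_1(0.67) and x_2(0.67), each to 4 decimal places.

Euler on (x_1,x_2): x_1_{n+1} = x_1_n + h·x_1', x_2_{n+1} = x_2_n + h·x_2'.
0.400000: (1.700000, -1.100000); f=(0.514200, 1.870000) → (1.746278, -0.931700)
0.490000: (1.746278, -0.931700); f=(0.895574, 1.627007) → (1.826880, -0.785269)
0.580000: (1.826880, -0.785269); f=(1.222565, 1.434593) → (1.936911, -0.656156)
(x_1(0.67), x_2(0.67)) ≈ (1.9369, -0.6562)

1.9369, -0.6562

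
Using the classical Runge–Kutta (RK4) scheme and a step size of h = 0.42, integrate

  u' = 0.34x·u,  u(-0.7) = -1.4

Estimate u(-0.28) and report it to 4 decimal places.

-1.3054

RK4: k1 = f(x_n, u_n); k2 = f(x_n + h/2, u_n + (h/2)·k1); k3 = f(x_n + h/2, u_n + (h/2)·k2); k4 = f(x_n + h, u_n + h·k3); u_{n+1} = u_n + (h/6)·(k1 + 2k2 + 2k3 + k4).
x=-0.700000, u=-1.400000:
  k1 = f(-0.700000, -1.400000) = 0.333200
  k2 = f(-0.490000, -1.330028) = 0.221583
  k3 = f(-0.490000, -1.353468) = 0.225488
  k4 = f(-0.280000, -1.305295) = 0.124264
  u ← -1.400000 + (0.42/6)·(k1 + 2k2 + 2k3 + k4) = -1.305388
u(-0.28) ≈ -1.3054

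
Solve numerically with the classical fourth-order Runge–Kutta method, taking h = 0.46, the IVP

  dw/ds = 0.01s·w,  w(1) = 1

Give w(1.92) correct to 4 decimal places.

1.0135

RK4: k1 = f(s_n, w_n); k2 = f(s_n + h/2, w_n + (h/2)·k1); k3 = f(s_n + h/2, w_n + (h/2)·k2); k4 = f(s_n + h, w_n + h·k3); w_{n+1} = w_n + (h/6)·(k1 + 2k2 + 2k3 + k4).
s=1.000000, w=1.000000:
  k1 = f(1.000000, 1.000000) = 0.010000
  k2 = f(1.230000, 1.002300) = 0.012328
  k3 = f(1.230000, 1.002836) = 0.012335
  k4 = f(1.460000, 1.005674) = 0.014683
  w ← 1.000000 + (0.46/6)·(k1 + 2k2 + 2k3 + k4) = 1.005674
s=1.460000, w=1.005674:
  k1 = f(1.460000, 1.005674) = 0.014683
  k2 = f(1.690000, 1.009051) = 0.017053
  k3 = f(1.690000, 1.009596) = 0.017062
  k4 = f(1.920000, 1.013523) = 0.019460
  w ← 1.005674 + (0.46/6)·(k1 + 2k2 + 2k3 + k4) = 1.013523
w(1.92) ≈ 1.0135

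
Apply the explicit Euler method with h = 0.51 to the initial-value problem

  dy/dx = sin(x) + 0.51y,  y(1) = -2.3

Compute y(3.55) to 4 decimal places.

-4.0565

Euler: y_{n+1} = y_n + h·f(x_n, y_n).
x=1.000000, y=-2.300000: f=-0.331529 → y ← -2.300000 + 0.51·(-0.331529) = -2.469080
x=1.510000, y=-2.469080: f=-0.261078 → y ← -2.469080 + 0.51·(-0.261078) = -2.602230
x=2.020000, y=-2.602230: f=-0.426344 → y ← -2.602230 + 0.51·(-0.426344) = -2.819665
x=2.530000, y=-2.819665: f=-0.863857 → y ← -2.819665 + 0.51·(-0.863857) = -3.260232
x=3.040000, y=-3.260232: f=-1.561300 → y ← -3.260232 + 0.51·(-1.561300) = -4.056495
y(3.55) ≈ -4.0565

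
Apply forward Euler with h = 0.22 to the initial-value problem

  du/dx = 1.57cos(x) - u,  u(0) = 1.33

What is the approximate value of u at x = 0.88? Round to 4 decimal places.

1.3779

Euler: u_{n+1} = u_n + h·f(x_n, u_n).
x=0.000000, u=1.330000: f=0.240000 → u ← 1.330000 + 0.22·0.240000 = 1.382800
x=0.220000, u=1.382800: f=0.149359 → u ← 1.382800 + 0.22·0.149359 = 1.415659
x=0.440000, u=1.415659: f=0.004801 → u ← 1.415659 + 0.22·0.004801 = 1.416715
x=0.660000, u=1.416715: f=-0.176427 → u ← 1.416715 + 0.22·(-0.176427) = 1.377901
u(0.88) ≈ 1.3779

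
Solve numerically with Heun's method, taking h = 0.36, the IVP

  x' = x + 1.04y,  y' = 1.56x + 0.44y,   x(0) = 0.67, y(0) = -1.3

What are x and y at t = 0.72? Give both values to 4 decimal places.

0.0719, -1.2208

Heun on (x,y): k1 = f(t_n, state_n); k2 = f(t_n + h, state_n + h·k1); state_{n+1} = state_n + (h/2)·(k1 + k2).
0.000000: (0.670000, -1.300000)
  k1 = (-0.682000, 0.473200)
  predictor → (0.424480, -1.129648)
  k2 = (-0.750354, 0.165144)
  → (0.412176, -1.185098)
0.360000: (0.412176, -1.185098)
  k1 = (-0.820326, 0.121552)
  predictor → (0.116859, -1.141339)
  k2 = (-1.070134, -0.319889)
  → (0.071894, -1.220799)
(x(0.72), y(0.72)) ≈ (0.0719, -1.2208)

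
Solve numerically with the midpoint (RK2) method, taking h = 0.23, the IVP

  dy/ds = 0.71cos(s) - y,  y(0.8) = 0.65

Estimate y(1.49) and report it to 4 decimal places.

Midpoint: k1 = f(s_n, y_n); k2 = f(s_n + h/2, y_n + (h/2)·k1); y_{n+1} = y_n + h·k2.
s=0.800000, y=0.650000:
  k1 = f(0.800000, 0.650000) = -0.155338
  k2 = f(0.915000, 0.632136) = -0.199185
  y ← 0.650000 + 0.23·(-0.199185) = 0.604187
s=1.030000, y=0.604187:
  k1 = f(1.030000, 0.604187) = -0.238666
  k2 = f(1.145000, 0.576741) = -0.283478
  y ← 0.604187 + 0.23·(-0.283478) = 0.538988
s=1.260000, y=0.538988:
  k1 = f(1.260000, 0.538988) = -0.321858
  k2 = f(1.375000, 0.501974) = -0.363845
  y ← 0.538988 + 0.23·(-0.363845) = 0.455303
y(1.49) ≈ 0.4553

0.4553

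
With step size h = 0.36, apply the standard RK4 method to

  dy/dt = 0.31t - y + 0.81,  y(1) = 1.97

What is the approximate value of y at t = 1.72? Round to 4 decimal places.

1.5979

RK4: k1 = f(t_n, y_n); k2 = f(t_n + h/2, y_n + (h/2)·k1); k3 = f(t_n + h/2, y_n + (h/2)·k2); k4 = f(t_n + h, y_n + h·k3); y_{n+1} = y_n + (h/6)·(k1 + 2k2 + 2k3 + k4).
t=1.000000, y=1.970000:
  k1 = f(1.000000, 1.970000) = -0.850000
  k2 = f(1.180000, 1.817000) = -0.641200
  k3 = f(1.180000, 1.854584) = -0.678784
  k4 = f(1.360000, 1.725638) = -0.494038
  y ← 1.970000 + (0.36/6)·(k1 + 2k2 + 2k3 + k4) = 1.730960
t=1.360000, y=1.730960:
  k1 = f(1.360000, 1.730960) = -0.499360
  k2 = f(1.540000, 1.641075) = -0.353675
  k3 = f(1.540000, 1.667298) = -0.379898
  k4 = f(1.720000, 1.594196) = -0.250996
  y ← 1.730960 + (0.36/6)·(k1 + 2k2 + 2k3 + k4) = 1.597910
y(1.72) ≈ 1.5979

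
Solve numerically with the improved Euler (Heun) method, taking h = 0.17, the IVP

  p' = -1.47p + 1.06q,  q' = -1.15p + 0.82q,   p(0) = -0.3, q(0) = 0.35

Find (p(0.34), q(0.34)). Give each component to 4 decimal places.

-0.0526, 0.5421

Heun on (p,q): k1 = f(x_n, state_n); k2 = f(x_n + h, state_n + h·k1); state_{n+1} = state_n + (h/2)·(k1 + k2).
0.000000: (-0.300000, 0.350000)
  k1 = (0.812000, 0.632000)
  predictor → (-0.161960, 0.457440)
  k2 = (0.722968, 0.561355)
  → (-0.169528, 0.451435)
0.170000: (-0.169528, 0.451435)
  k1 = (0.727727, 0.565134)
  predictor → (-0.045814, 0.547508)
  k2 = (0.647705, 0.501643)
  → (-0.052616, 0.542111)
(p(0.34), q(0.34)) ≈ (-0.0526, 0.5421)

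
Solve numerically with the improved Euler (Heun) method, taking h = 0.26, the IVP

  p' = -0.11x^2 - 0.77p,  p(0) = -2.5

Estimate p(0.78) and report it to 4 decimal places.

-1.3939

Heun: k1 = f(x_n, p_n); k2 = f(x_n + h, p_n + h·k1); p_{n+1} = p_n + (h/2)·(k1 + k2).
x=0.000000, p=-2.500000:
  k1 = f(0.000000, -2.500000) = 1.925000
  k2 = f(0.260000, -1.999500) = 1.532179
  p ← -2.500000 + (0.26/2)·(1.925000 + 1.532179) = -2.050567
x=0.260000, p=-2.050567:
  k1 = f(0.260000, -2.050567) = 1.571500
  k2 = f(0.520000, -1.641977) = 1.234578
  p ← -2.050567 + (0.26/2)·(1.571500 + 1.234578) = -1.685777
x=0.520000, p=-1.685777:
  k1 = f(0.520000, -1.685777) = 1.268304
  k2 = f(0.780000, -1.356018) = 0.977209
  p ← -1.685777 + (0.26/2)·(1.268304 + 0.977209) = -1.393860
p(0.78) ≈ -1.3939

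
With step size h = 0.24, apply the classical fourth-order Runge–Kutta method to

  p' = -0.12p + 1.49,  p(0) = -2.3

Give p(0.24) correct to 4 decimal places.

-1.8822

RK4: k1 = f(x_n, p_n); k2 = f(x_n + h/2, p_n + (h/2)·k1); k3 = f(x_n + h/2, p_n + (h/2)·k2); k4 = f(x_n + h, p_n + h·k3); p_{n+1} = p_n + (h/6)·(k1 + 2k2 + 2k3 + k4).
x=0.000000, p=-2.300000:
  k1 = f(0.000000, -2.300000) = 1.766000
  k2 = f(0.120000, -2.088080) = 1.740570
  k3 = f(0.120000, -2.091132) = 1.740936
  k4 = f(0.240000, -1.882175) = 1.715861
  p ← -2.300000 + (0.24/6)·(k1 + 2k2 + 2k3 + k4) = -1.882205
p(0.24) ≈ -1.8822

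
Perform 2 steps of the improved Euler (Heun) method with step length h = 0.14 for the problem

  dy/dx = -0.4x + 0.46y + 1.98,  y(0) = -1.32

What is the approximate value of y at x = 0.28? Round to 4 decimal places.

Heun: k1 = f(x_n, y_n); k2 = f(x_n + h, y_n + h·k1); y_{n+1} = y_n + (h/2)·(k1 + k2).
x=0.000000, y=-1.320000:
  k1 = f(0.000000, -1.320000) = 1.372800
  k2 = f(0.140000, -1.127808) = 1.405208
  y ← -1.320000 + (0.14/2)·(1.372800 + 1.405208) = -1.125539
x=0.140000, y=-1.125539:
  k1 = f(0.140000, -1.125539) = 1.406252
  k2 = f(0.280000, -0.928664) = 1.440814
  y ← -1.125539 + (0.14/2)·(1.406252 + 1.440814) = -0.926245
y(0.28) ≈ -0.9262

-0.9262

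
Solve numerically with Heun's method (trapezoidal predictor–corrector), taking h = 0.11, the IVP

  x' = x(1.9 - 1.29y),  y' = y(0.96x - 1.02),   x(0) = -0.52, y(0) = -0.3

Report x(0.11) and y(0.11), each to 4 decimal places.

Heun on (x,y): k1 = f(t_n, state_n); k2 = f(t_n + h, state_n + h·k1); state_{n+1} = state_n + (h/2)·(k1 + k2).
0.000000: (-0.520000, -0.300000)
  k1 = (-1.189240, 0.455760)
  predictor → (-0.650816, -0.249866)
  k2 = (-1.446327, 0.410976)
  → (-0.664956, -0.252330)
(x(0.11), y(0.11)) ≈ (-0.6650, -0.2523)

-0.6650, -0.2523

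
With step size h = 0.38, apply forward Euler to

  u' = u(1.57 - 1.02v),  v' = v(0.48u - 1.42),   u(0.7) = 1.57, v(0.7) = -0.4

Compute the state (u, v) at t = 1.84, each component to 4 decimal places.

8.0432, -0.3791

Euler on (u,v): u_{n+1} = u_n + h·u', v_{n+1} = v_n + h·v'.
0.700000: (1.570000, -0.400000); f=(3.105460, 0.266560) → (2.750075, -0.298707)
1.080000: (2.750075, -0.298707); f=(5.155514, 0.029860) → (4.709170, -0.287360)
1.460000: (4.709170, -0.287360); f=(8.773691, -0.241498) → (8.043173, -0.379130)
(u(1.84), v(1.84)) ≈ (8.0432, -0.3791)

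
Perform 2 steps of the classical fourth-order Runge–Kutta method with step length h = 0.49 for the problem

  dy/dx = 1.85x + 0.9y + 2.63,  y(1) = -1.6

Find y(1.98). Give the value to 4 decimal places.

RK4: k1 = f(x_n, y_n); k2 = f(x_n + h/2, y_n + (h/2)·k1); k3 = f(x_n + h/2, y_n + (h/2)·k2); k4 = f(x_n + h, y_n + h·k3); y_{n+1} = y_n + (h/6)·(k1 + 2k2 + 2k3 + k4).
x=1.000000, y=-1.600000:
  k1 = f(1.000000, -1.600000) = 3.040000
  k2 = f(1.245000, -0.855200) = 4.163570
  k3 = f(1.245000, -0.579925) = 4.411317
  k4 = f(1.490000, 0.561545) = 5.891891
  y ← -1.600000 + (0.49/6)·(k1 + 2k2 + 2k3 + k4) = 0.530003
x=1.490000, y=0.530003:
  k1 = f(1.490000, 0.530003) = 5.863502
  k2 = f(1.735000, 1.966561) = 7.609655
  k3 = f(1.735000, 2.394368) = 7.994681
  k4 = f(1.980000, 4.447396) = 10.295657
  y ← 0.530003 + (0.49/6)·(k1 + 2k2 + 2k3 + k4) = 4.398376
y(1.98) ≈ 4.3984

4.3984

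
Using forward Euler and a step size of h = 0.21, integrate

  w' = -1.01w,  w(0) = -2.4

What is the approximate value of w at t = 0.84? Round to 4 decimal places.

-0.9249

Euler: w_{n+1} = w_n + h·f(t_n, w_n).
t=0.000000, w=-2.400000: f=2.424000 → w ← -2.400000 + 0.21·2.424000 = -1.890960
t=0.210000, w=-1.890960: f=1.909870 → w ← -1.890960 + 0.21·1.909870 = -1.489887
t=0.420000, w=-1.489887: f=1.504786 → w ← -1.489887 + 0.21·1.504786 = -1.173882
t=0.630000, w=-1.173882: f=1.185621 → w ← -1.173882 + 0.21·1.185621 = -0.924902
w(0.84) ≈ -0.9249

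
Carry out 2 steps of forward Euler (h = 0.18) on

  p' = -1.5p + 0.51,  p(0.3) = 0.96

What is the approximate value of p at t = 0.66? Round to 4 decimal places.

Euler: p_{n+1} = p_n + h·f(t_n, p_n).
t=0.300000, p=0.960000: f=-0.930000 → p ← 0.960000 + 0.18·(-0.930000) = 0.792600
t=0.480000, p=0.792600: f=-0.678900 → p ← 0.792600 + 0.18·(-0.678900) = 0.670398
p(0.66) ≈ 0.6704

0.6704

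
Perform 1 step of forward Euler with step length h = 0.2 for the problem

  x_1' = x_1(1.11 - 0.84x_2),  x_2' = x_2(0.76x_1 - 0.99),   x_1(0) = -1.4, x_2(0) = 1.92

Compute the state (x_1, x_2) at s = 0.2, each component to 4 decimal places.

-1.2592, 1.1313

Euler on (x_1,x_2): x_1_{n+1} = x_1_n + h·x_1', x_2_{n+1} = x_2_n + h·x_2'.
0.000000: (-1.400000, 1.920000); f=(0.703920, -3.943680) → (-1.259216, 1.131264)
(x_1(0.2), x_2(0.2)) ≈ (-1.2592, 1.1313)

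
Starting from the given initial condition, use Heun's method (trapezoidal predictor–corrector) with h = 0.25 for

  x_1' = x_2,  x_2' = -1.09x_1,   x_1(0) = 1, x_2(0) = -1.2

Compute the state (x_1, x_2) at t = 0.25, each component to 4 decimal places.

0.6659, -1.4316

Heun on (x_1,x_2): k1 = f(t_n, state_n); k2 = f(t_n + h, state_n + h·k1); state_{n+1} = state_n + (h/2)·(k1 + k2).
0.000000: (1.000000, -1.200000)
  k1 = (-1.200000, -1.090000)
  predictor → (0.700000, -1.472500)
  k2 = (-1.472500, -0.763000)
  → (0.665938, -1.431625)
(x_1(0.25), x_2(0.25)) ≈ (0.6659, -1.4316)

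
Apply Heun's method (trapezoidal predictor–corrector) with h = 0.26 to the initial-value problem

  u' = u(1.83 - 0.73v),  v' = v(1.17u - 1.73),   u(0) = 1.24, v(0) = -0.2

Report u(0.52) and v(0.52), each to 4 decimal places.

Heun on (u,v): k1 = f(t_n, state_n); k2 = f(t_n + h, state_n + h·k1); state_{n+1} = state_n + (h/2)·(k1 + k2).
0.000000: (1.240000, -0.200000)
  k1 = (2.450240, 0.055840)
  predictor → (1.877062, -0.185482)
  k2 = (3.689181, -0.086465)
  → (2.038125, -0.203981)
0.260000: (2.038125, -0.203981)
  k1 = (4.033258, -0.133527)
  predictor → (3.086772, -0.238698)
  k2 = (6.186662, -0.449116)
  → (3.366714, -0.279725)
(u(0.52), v(0.52)) ≈ (3.3667, -0.2797)

3.3667, -0.2797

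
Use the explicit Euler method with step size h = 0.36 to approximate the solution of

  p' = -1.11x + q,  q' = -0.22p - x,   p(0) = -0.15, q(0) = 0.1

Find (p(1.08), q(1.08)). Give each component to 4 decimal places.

-0.5084, -0.2507

Euler on (p,q): p_{n+1} = p_n + h·p', q_{n+1} = q_n + h·q'.
0.000000: (-0.150000, 0.100000); f=(0.100000, 0.033000) → (-0.114000, 0.111880)
0.360000: (-0.114000, 0.111880); f=(-0.287720, -0.334920) → (-0.217579, -0.008691)
0.720000: (-0.217579, -0.008691); f=(-0.807891, -0.672133) → (-0.508420, -0.250659)
(p(1.08), q(1.08)) ≈ (-0.5084, -0.2507)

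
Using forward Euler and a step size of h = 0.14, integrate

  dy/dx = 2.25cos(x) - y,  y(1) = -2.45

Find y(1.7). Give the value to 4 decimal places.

-0.8649

Euler: y_{n+1} = y_n + h·f(x_n, y_n).
x=1.000000, y=-2.450000: f=3.665680 → y ← -2.450000 + 0.14·3.665680 = -1.936805
x=1.140000, y=-1.936805: f=2.876392 → y ← -1.936805 + 0.14·2.876392 = -1.534110
x=1.280000, y=-1.534110: f=2.179219 → y ← -1.534110 + 0.14·2.179219 = -1.229019
x=1.420000, y=-1.229019: f=1.567026 → y ← -1.229019 + 0.14·1.567026 = -1.009635
x=1.560000, y=-1.009635: f=1.033927 → y ← -1.009635 + 0.14·1.033927 = -0.864886
y(1.7) ≈ -0.8649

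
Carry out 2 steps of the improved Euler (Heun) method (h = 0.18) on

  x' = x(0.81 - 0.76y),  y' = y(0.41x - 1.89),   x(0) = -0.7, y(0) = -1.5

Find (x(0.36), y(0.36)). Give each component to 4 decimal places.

-1.2257, -0.6807

Heun on (x,y): k1 = f(t_n, state_n); k2 = f(t_n + h, state_n + h·k1); state_{n+1} = state_n + (h/2)·(k1 + k2).
0.000000: (-0.700000, -1.500000)
  k1 = (-1.365000, 3.265500)
  predictor → (-0.945700, -0.912210)
  k2 = (-1.421652, 2.077774)
  → (-0.950799, -1.019105)
0.180000: (-0.950799, -1.019105)
  k1 = (-1.506559, 2.323384)
  predictor → (-1.221979, -0.600896)
  k2 = (-1.547858, 1.436750)
  → (-1.225696, -0.680693)
(x(0.36), y(0.36)) ≈ (-1.2257, -0.6807)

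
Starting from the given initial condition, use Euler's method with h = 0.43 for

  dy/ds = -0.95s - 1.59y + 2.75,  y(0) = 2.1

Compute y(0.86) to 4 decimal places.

Euler: y_{n+1} = y_n + h·f(s_n, y_n).
s=0.000000, y=2.100000: f=-0.589000 → y ← 2.100000 + 0.43·(-0.589000) = 1.846730
s=0.430000, y=1.846730: f=-0.594801 → y ← 1.846730 + 0.43·(-0.594801) = 1.590966
y(0.86) ≈ 1.5910

1.5910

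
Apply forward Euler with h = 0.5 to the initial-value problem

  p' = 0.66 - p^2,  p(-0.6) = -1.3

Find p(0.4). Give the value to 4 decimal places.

-3.1321

Euler: p_{n+1} = p_n + h·f(s_n, p_n).
s=-0.600000, p=-1.300000: f=-1.030000 → p ← -1.300000 + 0.5·(-1.030000) = -1.815000
s=-0.100000, p=-1.815000: f=-2.634225 → p ← -1.815000 + 0.5·(-2.634225) = -3.132113
p(0.4) ≈ -3.1321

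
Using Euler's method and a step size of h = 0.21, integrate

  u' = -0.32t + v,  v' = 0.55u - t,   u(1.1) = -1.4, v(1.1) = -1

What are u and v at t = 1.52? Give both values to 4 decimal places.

-2.0644, -1.8623

Euler on (u,v): u_{n+1} = u_n + h·u', v_{n+1} = v_n + h·v'.
1.100000: (-1.400000, -1.000000); f=(-1.352000, -1.870000) → (-1.683920, -1.392700)
1.310000: (-1.683920, -1.392700); f=(-1.811900, -2.236156) → (-2.064419, -1.862293)
(u(1.52), v(1.52)) ≈ (-2.0644, -1.8623)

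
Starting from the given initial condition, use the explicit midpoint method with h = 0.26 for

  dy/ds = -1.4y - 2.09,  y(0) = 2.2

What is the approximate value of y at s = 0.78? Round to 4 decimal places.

-0.2140

Midpoint: k1 = f(s_n, y_n); k2 = f(s_n + h/2, y_n + (h/2)·k1); y_{n+1} = y_n + h·k2.
s=0.000000, y=2.200000:
  k1 = f(0.000000, 2.200000) = -5.170000
  k2 = f(0.130000, 1.527900) = -4.229060
  y ← 2.200000 + 0.26·(-4.229060) = 1.100444
s=0.260000, y=1.100444:
  k1 = f(0.260000, 1.100444) = -3.630622
  k2 = f(0.390000, 0.628464) = -2.969849
  y ← 1.100444 + 0.26·(-2.969849) = 0.328284
s=0.520000, y=0.328284:
  k1 = f(0.520000, 0.328284) = -2.549597
  k2 = f(0.650000, -0.003164) = -2.085570
  y ← 0.328284 + 0.26·(-2.085570) = -0.213965
y(0.78) ≈ -0.2140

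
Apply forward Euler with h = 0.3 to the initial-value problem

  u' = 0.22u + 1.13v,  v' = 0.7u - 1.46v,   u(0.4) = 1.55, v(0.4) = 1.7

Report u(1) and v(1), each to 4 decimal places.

2.8099, 1.1879

Euler on (u,v): u_{n+1} = u_n + h·u', v_{n+1} = v_n + h·v'.
0.400000: (1.550000, 1.700000); f=(2.262000, -1.397000) → (2.228600, 1.280900)
0.700000: (2.228600, 1.280900); f=(1.937709, -0.310094) → (2.809913, 1.187872)
(u(1), v(1)) ≈ (2.8099, 1.1879)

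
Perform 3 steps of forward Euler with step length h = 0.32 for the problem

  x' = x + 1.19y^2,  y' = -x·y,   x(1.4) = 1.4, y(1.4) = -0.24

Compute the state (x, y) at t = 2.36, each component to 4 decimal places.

3.2681, -0.0111

Euler on (x,y): x_{n+1} = x_n + h·x', y_{n+1} = y_n + h·y'.
1.400000: (1.400000, -0.240000); f=(1.468544, 0.336000) → (1.869934, -0.132480)
1.720000: (1.869934, -0.132480); f=(1.890820, 0.247729) → (2.474996, -0.053207)
2.040000: (2.474996, -0.053207); f=(2.478365, 0.131687) → (3.268073, -0.011067)
(x(2.36), y(2.36)) ≈ (3.2681, -0.0111)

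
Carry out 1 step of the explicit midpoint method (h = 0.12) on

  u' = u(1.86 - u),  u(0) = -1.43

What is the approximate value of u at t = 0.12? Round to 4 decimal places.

Midpoint: k1 = f(t_n, u_n); k2 = f(t_n + h/2, u_n + (h/2)·k1); u_{n+1} = u_n + h·k2.
t=0.000000, u=-1.430000:
  k1 = f(0.000000, -1.430000) = -4.704700
  k2 = f(0.060000, -1.712282) = -6.116754
  u ← -1.430000 + 0.12·(-6.116754) = -2.164011
u(0.12) ≈ -2.1640

-2.1640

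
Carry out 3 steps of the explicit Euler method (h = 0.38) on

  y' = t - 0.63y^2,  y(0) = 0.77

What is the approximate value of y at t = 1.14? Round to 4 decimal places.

Euler: y_{n+1} = y_n + h·f(t_n, y_n).
t=0.000000, y=0.770000: f=-0.373527 → y ← 0.770000 + 0.38·(-0.373527) = 0.628060
t=0.380000, y=0.628060: f=0.131491 → y ← 0.628060 + 0.38·0.131491 = 0.678026
t=0.760000, y=0.678026: f=0.470377 → y ← 0.678026 + 0.38·0.470377 = 0.856769
y(1.14) ≈ 0.8568

0.8568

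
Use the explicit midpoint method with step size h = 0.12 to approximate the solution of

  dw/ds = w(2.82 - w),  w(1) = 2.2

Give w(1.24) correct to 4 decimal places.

2.4650

Midpoint: k1 = f(s_n, w_n); k2 = f(s_n + h/2, w_n + (h/2)·k1); w_{n+1} = w_n + h·k2.
s=1.000000, w=2.200000:
  k1 = f(1.000000, 2.200000) = 1.364000
  k2 = f(1.060000, 2.281840) = 1.227995
  w ← 2.200000 + 0.12·1.227995 = 2.347359
s=1.120000, w=2.347359:
  k1 = f(1.120000, 2.347359) = 1.109457
  k2 = f(1.180000, 2.413927) = 0.980231
  w ← 2.347359 + 0.12·0.980231 = 2.464987
w(1.24) ≈ 2.4650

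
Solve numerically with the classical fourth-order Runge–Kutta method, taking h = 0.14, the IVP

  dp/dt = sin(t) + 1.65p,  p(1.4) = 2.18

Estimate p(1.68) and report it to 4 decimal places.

3.8146

RK4: k1 = f(t_n, p_n); k2 = f(t_n + h/2, p_n + (h/2)·k1); k3 = f(t_n + h/2, p_n + (h/2)·k2); k4 = f(t_n + h, p_n + h·k3); p_{n+1} = p_n + (h/6)·(k1 + 2k2 + 2k3 + k4).
t=1.400000, p=2.180000:
  k1 = f(1.400000, 2.180000) = 4.582450
  k2 = f(1.470000, 2.500771) = 5.121197
  k3 = f(1.470000, 2.538484) = 5.183423
  k4 = f(1.540000, 2.905679) = 5.793896
  p ← 2.180000 + (0.14/6)·(k1 + 2k2 + 2k3 + k4) = 2.902997
t=1.540000, p=2.902997:
  k1 = f(1.540000, 2.902997) = 5.789471
  k2 = f(1.610000, 3.308260) = 6.457861
  k3 = f(1.610000, 3.355047) = 6.535060
  k4 = f(1.680000, 3.817905) = 7.293587
  p ← 2.902997 + (0.14/6)·(k1 + 2k2 + 2k3 + k4) = 3.814605
p(1.68) ≈ 3.8146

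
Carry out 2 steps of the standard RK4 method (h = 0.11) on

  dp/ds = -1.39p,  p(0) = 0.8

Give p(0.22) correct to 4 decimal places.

0.5892

RK4: k1 = f(s_n, p_n); k2 = f(s_n + h/2, p_n + (h/2)·k1); k3 = f(s_n + h/2, p_n + (h/2)·k2); k4 = f(s_n + h, p_n + h·k3); p_{n+1} = p_n + (h/6)·(k1 + 2k2 + 2k3 + k4).
s=0.000000, p=0.800000:
  k1 = f(0.000000, 0.800000) = -1.112000
  k2 = f(0.055000, 0.738840) = -1.026988
  k3 = f(0.055000, 0.743516) = -1.033487
  k4 = f(0.110000, 0.686316) = -0.953980
  p ← 0.800000 + (0.11/6)·(k1 + 2k2 + 2k3 + k4) = 0.686573
s=0.110000, p=0.686573:
  k1 = f(0.110000, 0.686573) = -0.954336
  k2 = f(0.165000, 0.634084) = -0.881377
  k3 = f(0.165000, 0.638097) = -0.886955
  k4 = f(0.220000, 0.589008) = -0.818721
  p ← 0.686573 + (0.11/6)·(k1 + 2k2 + 2k3 + k4) = 0.589228
p(0.22) ≈ 0.5892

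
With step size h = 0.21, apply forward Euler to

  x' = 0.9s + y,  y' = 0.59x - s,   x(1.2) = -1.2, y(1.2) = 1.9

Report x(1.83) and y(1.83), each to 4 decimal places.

0.5511, 0.7928

Euler on (x,y): x_{n+1} = x_n + h·x', y_{n+1} = y_n + h·y'.
1.200000: (-1.200000, 1.900000); f=(2.980000, -1.908000) → (-0.574200, 1.499320)
1.410000: (-0.574200, 1.499320); f=(2.768320, -1.748778) → (0.007147, 1.132077)
1.620000: (0.007147, 1.132077); f=(2.590077, -1.615783) → (0.551063, 0.792762)
(x(1.83), y(1.83)) ≈ (0.5511, 0.7928)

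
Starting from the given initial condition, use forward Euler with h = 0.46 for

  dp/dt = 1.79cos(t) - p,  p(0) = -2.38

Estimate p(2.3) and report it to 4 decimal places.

0.0877

Euler: p_{n+1} = p_n + h·f(t_n, p_n).
t=0.000000, p=-2.380000: f=4.170000 → p ← -2.380000 + 0.46·4.170000 = -0.461800
t=0.460000, p=-0.461800: f=2.065734 → p ← -0.461800 + 0.46·2.065734 = 0.488438
t=0.920000, p=0.488438: f=0.595980 → p ← 0.488438 + 0.46·0.595980 = 0.762589
t=1.380000, p=0.762589: f=-0.423132 → p ← 0.762589 + 0.46·(-0.423132) = 0.567948
t=1.840000, p=0.567948: f=-1.044023 → p ← 0.567948 + 0.46·(-1.044023) = 0.087697
p(2.3) ≈ 0.0877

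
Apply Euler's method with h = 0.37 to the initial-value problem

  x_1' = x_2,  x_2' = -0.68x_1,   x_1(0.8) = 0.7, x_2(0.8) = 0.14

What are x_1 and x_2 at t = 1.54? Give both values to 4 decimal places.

Euler on (x_1,x_2): x_1_{n+1} = x_1_n + h·x_1', x_2_{n+1} = x_2_n + h·x_2'.
0.800000: (0.700000, 0.140000); f=(0.140000, -0.476000) → (0.751800, -0.036120)
1.170000: (0.751800, -0.036120); f=(-0.036120, -0.511224) → (0.738436, -0.225273)
(x_1(1.54), x_2(1.54)) ≈ (0.7384, -0.2253)

0.7384, -0.2253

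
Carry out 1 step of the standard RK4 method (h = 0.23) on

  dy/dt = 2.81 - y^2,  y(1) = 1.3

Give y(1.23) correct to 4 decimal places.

1.4906

RK4: k1 = f(t_n, y_n); k2 = f(t_n + h/2, y_n + (h/2)·k1); k3 = f(t_n + h/2, y_n + (h/2)·k2); k4 = f(t_n + h, y_n + h·k3); y_{n+1} = y_n + (h/6)·(k1 + 2k2 + 2k3 + k4).
t=1.000000, y=1.300000:
  k1 = f(1.000000, 1.300000) = 1.120000
  k2 = f(1.115000, 1.428800) = 0.768531
  k3 = f(1.115000, 1.388381) = 0.882398
  k4 = f(1.230000, 1.502952) = 0.551137
  y ← 1.300000 + (0.23/6)·(k1 + 2k2 + 2k3 + k4) = 1.490631
y(1.23) ≈ 1.4906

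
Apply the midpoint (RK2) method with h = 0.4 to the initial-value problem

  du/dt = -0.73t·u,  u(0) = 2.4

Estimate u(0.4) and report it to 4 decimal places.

2.2598

Midpoint: k1 = f(t_n, u_n); k2 = f(t_n + h/2, u_n + (h/2)·k1); u_{n+1} = u_n + h·k2.
t=0.000000, u=2.400000:
  k1 = f(0.000000, 2.400000) = 0.000000
  k2 = f(0.200000, 2.400000) = -0.350400
  u ← 2.400000 + 0.4·(-0.350400) = 2.259840
u(0.4) ≈ 2.2598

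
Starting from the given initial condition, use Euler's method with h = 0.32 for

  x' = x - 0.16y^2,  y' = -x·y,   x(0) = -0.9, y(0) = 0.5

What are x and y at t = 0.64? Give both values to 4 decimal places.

Euler on (x,y): x_{n+1} = x_n + h·x', y_{n+1} = y_n + h·y'.
0.000000: (-0.900000, 0.500000); f=(-0.940000, 0.450000) → (-1.200800, 0.644000)
0.320000: (-1.200800, 0.644000); f=(-1.267158, 0.773315) → (-1.606290, 0.891461)
(x(0.64), y(0.64)) ≈ (-1.6063, 0.8915)

-1.6063, 0.8915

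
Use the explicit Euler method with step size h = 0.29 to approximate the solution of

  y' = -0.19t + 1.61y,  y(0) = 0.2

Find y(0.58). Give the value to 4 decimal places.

Euler: y_{n+1} = y_n + h·f(t_n, y_n).
t=0.000000, y=0.200000: f=0.322000 → y ← 0.200000 + 0.29·0.322000 = 0.293380
t=0.290000, y=0.293380: f=0.417242 → y ← 0.293380 + 0.29·0.417242 = 0.414380
y(0.58) ≈ 0.4144

0.4144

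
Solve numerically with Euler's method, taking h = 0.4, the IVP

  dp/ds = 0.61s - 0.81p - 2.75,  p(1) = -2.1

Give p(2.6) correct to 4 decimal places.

-2.0594

Euler: p_{n+1} = p_n + h·f(s_n, p_n).
s=1.000000, p=-2.100000: f=-0.439000 → p ← -2.100000 + 0.4·(-0.439000) = -2.275600
s=1.400000, p=-2.275600: f=-0.052764 → p ← -2.275600 + 0.4·(-0.052764) = -2.296706
s=1.800000, p=-2.296706: f=0.208332 → p ← -2.296706 + 0.4·0.208332 = -2.213373
s=2.200000, p=-2.213373: f=0.384832 → p ← -2.213373 + 0.4·0.384832 = -2.059440
p(2.6) ≈ -2.0594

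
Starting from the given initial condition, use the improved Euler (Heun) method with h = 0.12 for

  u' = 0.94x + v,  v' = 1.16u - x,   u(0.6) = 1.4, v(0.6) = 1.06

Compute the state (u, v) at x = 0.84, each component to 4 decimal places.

1.8480, 1.3352

Heun on (u,v): k1 = f(x_n, state_n); k2 = f(x_n + h, state_n + h·k1); state_{n+1} = state_n + (h/2)·(k1 + k2).
0.600000: (1.400000, 1.060000)
  k1 = (1.624000, 1.024000)
  predictor → (1.594880, 1.182880)
  k2 = (1.859680, 1.130061)
  → (1.609021, 1.189244)
0.720000: (1.609021, 1.189244)
  k1 = (1.866044, 1.146464)
  predictor → (1.832946, 1.326819)
  k2 = (2.116419, 1.286217)
  → (1.847969, 1.335205)
(u(0.84), v(0.84)) ≈ (1.8480, 1.3352)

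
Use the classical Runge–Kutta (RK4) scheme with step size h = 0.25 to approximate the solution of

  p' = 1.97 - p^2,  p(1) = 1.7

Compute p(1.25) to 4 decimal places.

RK4: k1 = f(x_n, p_n); k2 = f(x_n + h/2, p_n + (h/2)·k1); k3 = f(x_n + h/2, p_n + (h/2)·k2); k4 = f(x_n + h, p_n + h·k3); p_{n+1} = p_n + (h/6)·(k1 + 2k2 + 2k3 + k4).
x=1.000000, p=1.700000:
  k1 = f(1.000000, 1.700000) = -0.920000
  k2 = f(1.125000, 1.585000) = -0.542225
  k3 = f(1.125000, 1.632222) = -0.694148
  k4 = f(1.250000, 1.526463) = -0.360089
  p ← 1.700000 + (0.25/6)·(k1 + 2k2 + 2k3 + k4) = 1.543632
p(1.25) ≈ 1.5436

1.5436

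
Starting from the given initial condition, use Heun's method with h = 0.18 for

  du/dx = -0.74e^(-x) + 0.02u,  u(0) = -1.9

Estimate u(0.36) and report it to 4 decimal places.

Heun: k1 = f(x_n, u_n); k2 = f(x_n + h, u_n + h·k1); u_{n+1} = u_n + (h/2)·(k1 + k2).
x=0.000000, u=-1.900000:
  k1 = f(0.000000, -1.900000) = -0.778000
  k2 = f(0.180000, -2.040040) = -0.658901
  u ← -1.900000 + (0.18/2)·(-0.778000 + (-0.658901)) = -2.029321
x=0.180000, u=-2.029321:
  k1 = f(0.180000, -2.029321) = -0.658686
  k2 = f(0.360000, -2.147885) = -0.559238
  u ← -2.029321 + (0.18/2)·(-0.658686 + (-0.559238)) = -2.138934
u(0.36) ≈ -2.1389

-2.1389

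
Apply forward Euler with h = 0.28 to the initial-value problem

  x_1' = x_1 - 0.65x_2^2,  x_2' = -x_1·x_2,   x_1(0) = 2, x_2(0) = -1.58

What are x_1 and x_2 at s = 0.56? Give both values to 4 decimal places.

Euler on (x_1,x_2): x_1_{n+1} = x_1_n + h·x_1', x_2_{n+1} = x_2_n + h·x_2'.
0.000000: (2.000000, -1.580000); f=(0.377340, 3.160000) → (2.105655, -0.695200)
0.280000: (2.105655, -0.695200); f=(1.791508, 1.463851) → (2.607278, -0.285322)
(x_1(0.56), x_2(0.56)) ≈ (2.6073, -0.2853)

2.6073, -0.2853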